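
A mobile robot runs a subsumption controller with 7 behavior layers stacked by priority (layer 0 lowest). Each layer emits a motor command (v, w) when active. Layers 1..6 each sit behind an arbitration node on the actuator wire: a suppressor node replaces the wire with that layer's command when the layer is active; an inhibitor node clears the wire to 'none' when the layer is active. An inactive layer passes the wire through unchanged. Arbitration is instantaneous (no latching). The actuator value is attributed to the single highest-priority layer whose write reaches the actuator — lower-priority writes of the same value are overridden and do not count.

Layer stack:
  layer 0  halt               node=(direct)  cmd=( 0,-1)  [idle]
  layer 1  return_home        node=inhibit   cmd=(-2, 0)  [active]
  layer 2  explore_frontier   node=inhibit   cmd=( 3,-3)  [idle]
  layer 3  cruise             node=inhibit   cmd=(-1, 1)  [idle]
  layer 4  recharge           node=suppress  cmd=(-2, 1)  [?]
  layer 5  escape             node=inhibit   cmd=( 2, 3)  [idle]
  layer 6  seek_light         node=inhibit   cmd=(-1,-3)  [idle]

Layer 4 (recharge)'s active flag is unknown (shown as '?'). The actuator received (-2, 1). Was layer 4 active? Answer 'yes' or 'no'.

yes

If layer 4 is active=yes:
  actuator would be (-2, 1)
If layer 4 is active=no:
  actuator would be none
Observed (-2, 1), so layer 4 was active.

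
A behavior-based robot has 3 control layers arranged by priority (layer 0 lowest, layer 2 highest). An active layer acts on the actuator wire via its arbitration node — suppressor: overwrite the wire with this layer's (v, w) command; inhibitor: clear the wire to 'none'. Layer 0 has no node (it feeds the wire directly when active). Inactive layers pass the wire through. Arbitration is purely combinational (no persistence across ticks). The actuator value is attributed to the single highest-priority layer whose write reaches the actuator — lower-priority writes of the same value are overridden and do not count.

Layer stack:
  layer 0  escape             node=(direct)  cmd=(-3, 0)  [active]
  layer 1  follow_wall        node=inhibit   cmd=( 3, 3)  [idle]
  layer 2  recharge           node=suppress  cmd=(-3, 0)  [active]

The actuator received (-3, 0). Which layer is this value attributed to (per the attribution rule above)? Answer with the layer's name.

layer 0 (escape) active — direct: (-3, 0)
layer 1 (follow_wall) idle — unchanged: (-3, 0)
layer 2 (recharge) active — suppresses: (-3, 0)
→ actuator (-3, 0)
last writer: layer 2 = recharge

recharge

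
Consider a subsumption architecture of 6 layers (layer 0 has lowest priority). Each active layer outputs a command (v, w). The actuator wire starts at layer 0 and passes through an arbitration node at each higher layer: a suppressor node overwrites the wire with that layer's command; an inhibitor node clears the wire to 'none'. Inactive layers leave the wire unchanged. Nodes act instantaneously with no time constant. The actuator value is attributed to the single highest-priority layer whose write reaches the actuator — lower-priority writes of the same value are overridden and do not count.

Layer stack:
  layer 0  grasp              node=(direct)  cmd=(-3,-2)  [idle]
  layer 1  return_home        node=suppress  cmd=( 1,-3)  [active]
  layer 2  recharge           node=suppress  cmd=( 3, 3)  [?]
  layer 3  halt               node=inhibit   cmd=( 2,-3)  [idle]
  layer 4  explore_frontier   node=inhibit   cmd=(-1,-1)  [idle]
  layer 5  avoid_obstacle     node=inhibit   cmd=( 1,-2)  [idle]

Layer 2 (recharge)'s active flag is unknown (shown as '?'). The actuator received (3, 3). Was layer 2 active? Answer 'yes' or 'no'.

yes

If layer 2 is active=yes:
  actuator would be (3, 3)
If layer 2 is active=no:
  actuator would be (1, -3)
Observed (3, 3), so layer 2 was active.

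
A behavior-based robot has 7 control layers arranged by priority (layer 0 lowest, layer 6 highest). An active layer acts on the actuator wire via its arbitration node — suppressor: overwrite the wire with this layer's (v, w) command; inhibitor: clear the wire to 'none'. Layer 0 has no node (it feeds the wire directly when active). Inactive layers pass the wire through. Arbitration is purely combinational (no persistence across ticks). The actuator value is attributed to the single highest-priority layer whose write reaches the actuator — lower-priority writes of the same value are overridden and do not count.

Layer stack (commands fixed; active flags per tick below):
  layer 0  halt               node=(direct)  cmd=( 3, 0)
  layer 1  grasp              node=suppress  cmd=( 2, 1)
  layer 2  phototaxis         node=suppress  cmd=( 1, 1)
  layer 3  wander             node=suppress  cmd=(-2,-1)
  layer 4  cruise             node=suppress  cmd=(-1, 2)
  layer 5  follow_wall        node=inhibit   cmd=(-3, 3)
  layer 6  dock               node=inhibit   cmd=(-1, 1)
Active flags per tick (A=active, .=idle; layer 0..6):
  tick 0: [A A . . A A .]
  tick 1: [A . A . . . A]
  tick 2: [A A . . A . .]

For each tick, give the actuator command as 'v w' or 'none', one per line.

none
none
-1 2

tick 0:
  [0] halt on; wire := (3, 0)
  [1] grasp on (suppress); wire := (2, 1)
  [2] phototaxis off; pass (2, 1)
  [3] wander off; pass (2, 1)
  [4] cruise on (suppress); wire := (-1, 2)
  [5] follow_wall on (inhibit); wire := none
  [6] dock off; pass none
  output none
tick 1:
  [0] halt on; wire := (3, 0)
  [1] grasp off; pass (3, 0)
  [2] phototaxis on (suppress); wire := (1, 1)
  [3] wander off; pass (1, 1)
  [4] cruise off; pass (1, 1)
  [5] follow_wall off; pass (1, 1)
  [6] dock on (inhibit); wire := none
  output none
tick 2:
  [0] halt on; wire := (3, 0)
  [1] grasp on (suppress); wire := (2, 1)
  [2] phototaxis off; pass (2, 1)
  [3] wander off; pass (2, 1)
  [4] cruise on (suppress); wire := (-1, 2)
  [5] follow_wall off; pass (-1, 2)
  [6] dock off; pass (-1, 2)
  output (-1, 2)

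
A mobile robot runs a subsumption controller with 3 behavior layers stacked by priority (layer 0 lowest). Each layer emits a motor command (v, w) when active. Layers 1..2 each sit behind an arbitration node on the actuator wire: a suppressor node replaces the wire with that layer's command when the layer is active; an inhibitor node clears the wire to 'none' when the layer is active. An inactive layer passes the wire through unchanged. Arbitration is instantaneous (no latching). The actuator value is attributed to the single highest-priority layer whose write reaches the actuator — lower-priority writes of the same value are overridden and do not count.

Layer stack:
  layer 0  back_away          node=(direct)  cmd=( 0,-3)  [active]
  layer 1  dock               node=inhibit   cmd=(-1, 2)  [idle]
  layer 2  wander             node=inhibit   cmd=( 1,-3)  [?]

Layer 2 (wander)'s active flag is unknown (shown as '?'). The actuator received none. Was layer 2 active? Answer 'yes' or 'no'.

yes

If layer 2 is active=yes:
  actuator would be none
If layer 2 is active=no:
  actuator would be (0, -3)
Observed none, so layer 2 was active.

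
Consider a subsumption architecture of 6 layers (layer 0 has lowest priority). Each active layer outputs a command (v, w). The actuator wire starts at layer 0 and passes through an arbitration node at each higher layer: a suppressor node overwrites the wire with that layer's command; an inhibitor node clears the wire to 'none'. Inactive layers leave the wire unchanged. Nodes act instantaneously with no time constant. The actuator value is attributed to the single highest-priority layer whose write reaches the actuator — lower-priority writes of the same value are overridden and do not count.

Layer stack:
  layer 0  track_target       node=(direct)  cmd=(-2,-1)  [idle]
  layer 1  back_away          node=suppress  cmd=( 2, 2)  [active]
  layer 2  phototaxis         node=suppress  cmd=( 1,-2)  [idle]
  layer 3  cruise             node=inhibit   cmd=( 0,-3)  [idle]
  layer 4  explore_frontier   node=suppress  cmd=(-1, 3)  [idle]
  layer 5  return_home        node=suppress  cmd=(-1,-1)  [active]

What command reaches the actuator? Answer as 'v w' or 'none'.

[0] track_target off; wire := none
[1] back_away on (suppress); wire := (2, 2)
[2] phototaxis off; pass (2, 2)
[3] cruise off; pass (2, 2)
[4] explore_frontier off; pass (2, 2)
[5] return_home on (suppress); wire := (-1, -1)
output (-1, -1)

-1 -1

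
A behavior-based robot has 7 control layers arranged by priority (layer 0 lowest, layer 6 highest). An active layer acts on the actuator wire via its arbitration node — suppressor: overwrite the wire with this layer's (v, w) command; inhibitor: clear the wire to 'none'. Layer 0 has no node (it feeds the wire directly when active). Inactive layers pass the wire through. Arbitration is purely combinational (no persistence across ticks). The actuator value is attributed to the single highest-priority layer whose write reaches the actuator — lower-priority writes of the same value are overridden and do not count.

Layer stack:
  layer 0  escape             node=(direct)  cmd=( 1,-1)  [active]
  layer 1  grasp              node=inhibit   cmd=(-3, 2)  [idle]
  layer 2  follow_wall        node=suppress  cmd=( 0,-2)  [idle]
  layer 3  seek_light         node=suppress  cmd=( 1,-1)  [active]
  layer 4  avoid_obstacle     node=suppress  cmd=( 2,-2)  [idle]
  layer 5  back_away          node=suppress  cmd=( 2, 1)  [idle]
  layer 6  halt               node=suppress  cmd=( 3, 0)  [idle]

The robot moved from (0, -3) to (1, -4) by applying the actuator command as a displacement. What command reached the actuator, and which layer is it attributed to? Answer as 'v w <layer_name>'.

displacement = (1, -4) − (0, -3) = (1, -1)
L0 escape: active, feeds wire = (1, -1)
L1 grasp: idle → wire stays (1, -1)
L2 follow_wall: idle → wire stays (1, -1)
L3 seek_light: active, suppressor → wire = (1, -1)
L4 avoid_obstacle: idle → wire stays (1, -1)
L5 back_away: idle → wire stays (1, -1)
L6 halt: idle → wire stays (1, -1)
actuator = (1, -1) — from layer 3 (seek_light)

1 -1 seek_light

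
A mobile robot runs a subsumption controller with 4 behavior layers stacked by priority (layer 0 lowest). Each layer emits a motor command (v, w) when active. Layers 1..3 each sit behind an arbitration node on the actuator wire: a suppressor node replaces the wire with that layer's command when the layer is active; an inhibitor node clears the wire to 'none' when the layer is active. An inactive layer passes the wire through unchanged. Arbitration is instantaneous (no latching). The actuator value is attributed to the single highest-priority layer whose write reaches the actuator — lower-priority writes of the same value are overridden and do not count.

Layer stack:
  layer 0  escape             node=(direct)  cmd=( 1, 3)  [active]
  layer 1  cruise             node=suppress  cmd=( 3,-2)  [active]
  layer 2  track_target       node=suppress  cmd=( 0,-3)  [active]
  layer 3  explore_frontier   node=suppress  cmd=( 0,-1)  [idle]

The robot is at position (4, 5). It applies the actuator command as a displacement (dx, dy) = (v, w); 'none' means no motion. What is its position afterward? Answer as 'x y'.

L0 escape: active, feeds wire = (1, 3)
L1 cruise: active, suppressor → wire = (3, -2)
L2 track_target: active, suppressor → wire = (0, -3)
L3 explore_frontier: idle → wire stays (0, -3)
actuator = (0, -3)
position: (4, 5) + (0, -3) = (4, 2)

4 2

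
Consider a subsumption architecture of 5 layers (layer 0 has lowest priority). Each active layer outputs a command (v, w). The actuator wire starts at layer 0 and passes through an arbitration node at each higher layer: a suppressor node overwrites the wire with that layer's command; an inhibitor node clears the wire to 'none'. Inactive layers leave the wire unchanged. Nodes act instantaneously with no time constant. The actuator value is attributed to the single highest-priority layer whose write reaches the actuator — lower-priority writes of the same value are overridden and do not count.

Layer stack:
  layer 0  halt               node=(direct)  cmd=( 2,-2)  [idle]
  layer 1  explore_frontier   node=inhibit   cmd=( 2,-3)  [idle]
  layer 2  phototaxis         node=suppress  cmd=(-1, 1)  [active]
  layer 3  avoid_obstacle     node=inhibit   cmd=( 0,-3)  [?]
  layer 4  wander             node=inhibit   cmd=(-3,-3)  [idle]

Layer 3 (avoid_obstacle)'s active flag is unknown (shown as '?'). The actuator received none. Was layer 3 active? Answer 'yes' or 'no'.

yes

If layer 3 is active=yes:
  actuator would be none
If layer 3 is active=no:
  actuator would be (-1, 1)
Observed none, so layer 3 was active.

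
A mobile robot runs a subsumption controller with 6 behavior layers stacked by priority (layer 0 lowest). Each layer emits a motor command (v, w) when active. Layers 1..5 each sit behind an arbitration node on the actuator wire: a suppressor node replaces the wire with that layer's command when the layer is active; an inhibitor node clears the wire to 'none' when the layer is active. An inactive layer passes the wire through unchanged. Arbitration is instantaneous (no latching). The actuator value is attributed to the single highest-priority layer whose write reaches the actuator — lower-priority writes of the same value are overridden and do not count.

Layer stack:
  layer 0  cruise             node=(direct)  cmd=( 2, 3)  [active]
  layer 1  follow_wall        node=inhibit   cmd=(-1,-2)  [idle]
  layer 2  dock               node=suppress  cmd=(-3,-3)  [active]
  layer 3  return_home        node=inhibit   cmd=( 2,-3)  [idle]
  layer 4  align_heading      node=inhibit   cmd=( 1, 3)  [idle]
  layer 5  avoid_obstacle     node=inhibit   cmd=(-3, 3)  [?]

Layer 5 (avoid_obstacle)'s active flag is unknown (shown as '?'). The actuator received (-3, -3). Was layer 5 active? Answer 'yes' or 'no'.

no

If layer 5 is active=yes:
  actuator would be none
If layer 5 is active=no:
  actuator would be (-3, -3)
Observed (-3, -3), so layer 5 was idle.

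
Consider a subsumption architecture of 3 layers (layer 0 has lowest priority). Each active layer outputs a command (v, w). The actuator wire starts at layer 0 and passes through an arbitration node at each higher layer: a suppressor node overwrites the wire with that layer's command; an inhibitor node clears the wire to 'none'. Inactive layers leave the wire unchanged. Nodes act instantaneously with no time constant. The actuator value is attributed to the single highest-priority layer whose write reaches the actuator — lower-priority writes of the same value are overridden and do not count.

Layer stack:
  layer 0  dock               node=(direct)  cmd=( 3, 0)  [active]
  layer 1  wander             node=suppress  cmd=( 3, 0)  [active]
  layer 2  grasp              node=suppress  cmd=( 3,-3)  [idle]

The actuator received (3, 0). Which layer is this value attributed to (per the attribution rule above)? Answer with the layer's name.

wander

layer 0 (dock) active — direct: (3, 0)
layer 1 (wander) active — suppresses: (3, 0)
layer 2 (grasp) idle — unchanged: (3, 0)
→ actuator (3, 0)
last writer: layer 1 = wander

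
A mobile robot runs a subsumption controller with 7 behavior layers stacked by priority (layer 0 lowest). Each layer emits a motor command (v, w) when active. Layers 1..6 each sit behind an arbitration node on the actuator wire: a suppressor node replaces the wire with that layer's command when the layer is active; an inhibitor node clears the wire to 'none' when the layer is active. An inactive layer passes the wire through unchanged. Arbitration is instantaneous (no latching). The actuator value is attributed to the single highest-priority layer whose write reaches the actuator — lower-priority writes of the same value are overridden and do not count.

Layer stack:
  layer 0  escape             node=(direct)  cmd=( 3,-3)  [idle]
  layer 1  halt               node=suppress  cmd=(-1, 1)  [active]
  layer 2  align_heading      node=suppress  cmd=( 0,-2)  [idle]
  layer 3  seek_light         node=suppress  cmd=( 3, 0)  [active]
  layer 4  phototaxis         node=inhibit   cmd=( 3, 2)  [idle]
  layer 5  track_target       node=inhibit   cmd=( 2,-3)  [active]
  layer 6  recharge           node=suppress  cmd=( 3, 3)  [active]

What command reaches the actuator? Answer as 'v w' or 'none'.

[0] escape off; wire := none
[1] halt on (suppress); wire := (-1, 1)
[2] align_heading off; pass (-1, 1)
[3] seek_light on (suppress); wire := (3, 0)
[4] phototaxis off; pass (3, 0)
[5] track_target on (inhibit); wire := none
[6] recharge on (suppress); wire := (3, 3)
output (3, 3)

3 3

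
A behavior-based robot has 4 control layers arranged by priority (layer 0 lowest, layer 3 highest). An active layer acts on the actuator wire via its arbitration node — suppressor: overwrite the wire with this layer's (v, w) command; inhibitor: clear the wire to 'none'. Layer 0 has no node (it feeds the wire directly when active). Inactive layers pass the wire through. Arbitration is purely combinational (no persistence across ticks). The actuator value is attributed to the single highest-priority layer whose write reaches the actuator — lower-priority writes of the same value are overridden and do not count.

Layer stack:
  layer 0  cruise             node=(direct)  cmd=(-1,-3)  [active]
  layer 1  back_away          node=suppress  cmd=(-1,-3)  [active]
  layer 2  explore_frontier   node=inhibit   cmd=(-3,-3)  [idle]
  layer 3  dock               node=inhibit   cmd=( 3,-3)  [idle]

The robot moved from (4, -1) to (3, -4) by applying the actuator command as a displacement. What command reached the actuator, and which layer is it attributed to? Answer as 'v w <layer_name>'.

displacement = (3, -4) − (4, -1) = (-1, -3)
[0] cruise on; wire := (-1, -3)
[1] back_away on (suppress); wire := (-1, -3)
[2] explore_frontier off; pass (-1, -3)
[3] dock off; pass (-1, -3)
output (-1, -3) — from layer 1 (back_away)

-1 -3 back_away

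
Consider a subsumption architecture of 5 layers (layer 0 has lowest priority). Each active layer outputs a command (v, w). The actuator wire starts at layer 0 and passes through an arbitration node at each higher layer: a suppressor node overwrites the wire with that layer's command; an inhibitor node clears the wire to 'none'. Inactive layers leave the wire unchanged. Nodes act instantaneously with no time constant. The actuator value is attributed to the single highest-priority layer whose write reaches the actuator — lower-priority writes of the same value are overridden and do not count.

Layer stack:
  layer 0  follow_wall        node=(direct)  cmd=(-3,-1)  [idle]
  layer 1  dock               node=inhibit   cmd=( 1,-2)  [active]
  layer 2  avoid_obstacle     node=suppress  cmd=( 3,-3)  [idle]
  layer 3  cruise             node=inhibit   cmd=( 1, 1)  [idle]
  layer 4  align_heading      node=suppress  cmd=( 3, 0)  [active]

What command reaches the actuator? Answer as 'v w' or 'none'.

[0] follow_wall off; wire := none
[1] dock on (inhibit); wire := none
[2] avoid_obstacle off; pass none
[3] cruise off; pass none
[4] align_heading on (suppress); wire := (3, 0)
output (3, 0)

3 0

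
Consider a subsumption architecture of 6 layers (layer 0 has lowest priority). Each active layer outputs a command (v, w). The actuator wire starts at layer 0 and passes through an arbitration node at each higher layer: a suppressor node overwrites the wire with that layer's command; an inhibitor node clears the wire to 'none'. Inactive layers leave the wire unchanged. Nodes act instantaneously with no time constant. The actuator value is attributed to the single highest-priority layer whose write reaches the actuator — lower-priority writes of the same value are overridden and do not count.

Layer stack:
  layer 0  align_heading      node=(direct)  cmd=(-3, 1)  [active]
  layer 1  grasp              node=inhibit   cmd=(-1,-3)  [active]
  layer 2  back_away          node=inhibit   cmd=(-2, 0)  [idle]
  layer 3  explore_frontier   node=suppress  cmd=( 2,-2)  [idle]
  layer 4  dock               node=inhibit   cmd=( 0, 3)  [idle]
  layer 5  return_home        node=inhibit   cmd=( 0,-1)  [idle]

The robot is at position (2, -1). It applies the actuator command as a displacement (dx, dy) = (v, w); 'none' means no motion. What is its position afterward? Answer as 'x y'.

[0] align_heading on; wire := (-3, 1)
[1] grasp on (inhibit); wire := none
[2] back_away off; pass none
[3] explore_frontier off; pass none
[4] dock off; pass none
[5] return_home off; pass none
output none
position: (2, -1) + none = (2, -1)

2 -1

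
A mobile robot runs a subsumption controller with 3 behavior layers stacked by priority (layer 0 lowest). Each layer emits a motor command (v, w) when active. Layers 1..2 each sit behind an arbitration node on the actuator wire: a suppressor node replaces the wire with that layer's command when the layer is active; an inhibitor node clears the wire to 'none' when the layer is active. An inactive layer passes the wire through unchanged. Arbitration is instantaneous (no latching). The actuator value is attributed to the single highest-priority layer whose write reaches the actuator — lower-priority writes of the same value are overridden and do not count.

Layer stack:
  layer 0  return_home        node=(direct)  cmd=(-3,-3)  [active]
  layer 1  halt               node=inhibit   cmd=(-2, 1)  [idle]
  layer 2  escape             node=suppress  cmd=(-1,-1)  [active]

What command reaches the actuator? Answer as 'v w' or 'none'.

-1 -1

L0 return_home: active, feeds wire = (-3, -3)
L1 halt: idle → wire stays (-3, -3)
L2 escape: active, suppressor → wire = (-1, -1)
actuator = (-1, -1)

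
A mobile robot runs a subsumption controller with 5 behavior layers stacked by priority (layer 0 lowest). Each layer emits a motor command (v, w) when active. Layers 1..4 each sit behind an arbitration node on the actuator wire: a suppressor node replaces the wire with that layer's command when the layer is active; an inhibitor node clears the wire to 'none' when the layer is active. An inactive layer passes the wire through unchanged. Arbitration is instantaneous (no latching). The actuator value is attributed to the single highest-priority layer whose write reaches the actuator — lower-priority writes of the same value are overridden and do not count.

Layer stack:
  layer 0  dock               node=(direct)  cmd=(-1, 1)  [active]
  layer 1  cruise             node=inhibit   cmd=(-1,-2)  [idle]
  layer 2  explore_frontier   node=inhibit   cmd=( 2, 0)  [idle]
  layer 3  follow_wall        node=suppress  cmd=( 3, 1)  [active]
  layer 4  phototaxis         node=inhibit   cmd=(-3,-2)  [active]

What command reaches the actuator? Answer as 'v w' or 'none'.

[0] dock on; wire := (-1, 1)
[1] cruise off; pass (-1, 1)
[2] explore_frontier off; pass (-1, 1)
[3] follow_wall on (suppress); wire := (3, 1)
[4] phototaxis on (inhibit); wire := none
output none

none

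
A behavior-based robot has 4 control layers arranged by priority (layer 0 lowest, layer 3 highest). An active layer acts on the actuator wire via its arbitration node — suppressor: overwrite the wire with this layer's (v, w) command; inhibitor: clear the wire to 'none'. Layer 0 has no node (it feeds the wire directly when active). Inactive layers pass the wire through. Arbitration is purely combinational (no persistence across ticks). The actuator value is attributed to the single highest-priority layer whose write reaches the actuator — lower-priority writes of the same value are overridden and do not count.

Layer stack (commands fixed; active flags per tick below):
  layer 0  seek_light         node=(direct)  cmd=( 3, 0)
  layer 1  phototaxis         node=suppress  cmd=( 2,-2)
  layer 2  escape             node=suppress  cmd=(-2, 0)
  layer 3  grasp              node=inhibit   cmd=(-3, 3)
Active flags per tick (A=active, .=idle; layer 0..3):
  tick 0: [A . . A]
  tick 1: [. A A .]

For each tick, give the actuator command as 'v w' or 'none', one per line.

none
-2 0

tick 0:
  L0 seek_light: active, feeds wire = (3, 0)
  L1 phototaxis: idle → wire stays (3, 0)
  L2 escape: idle → wire stays (3, 0)
  L3 grasp: active, inhibitor → wire = none
  actuator = none
tick 1:
  L0 seek_light: idle → wire = none
  L1 phototaxis: active, suppressor → wire = (2, -2)
  L2 escape: active, suppressor → wire = (-2, 0)
  L3 grasp: idle → wire stays (-2, 0)
  actuator = (-2, 0)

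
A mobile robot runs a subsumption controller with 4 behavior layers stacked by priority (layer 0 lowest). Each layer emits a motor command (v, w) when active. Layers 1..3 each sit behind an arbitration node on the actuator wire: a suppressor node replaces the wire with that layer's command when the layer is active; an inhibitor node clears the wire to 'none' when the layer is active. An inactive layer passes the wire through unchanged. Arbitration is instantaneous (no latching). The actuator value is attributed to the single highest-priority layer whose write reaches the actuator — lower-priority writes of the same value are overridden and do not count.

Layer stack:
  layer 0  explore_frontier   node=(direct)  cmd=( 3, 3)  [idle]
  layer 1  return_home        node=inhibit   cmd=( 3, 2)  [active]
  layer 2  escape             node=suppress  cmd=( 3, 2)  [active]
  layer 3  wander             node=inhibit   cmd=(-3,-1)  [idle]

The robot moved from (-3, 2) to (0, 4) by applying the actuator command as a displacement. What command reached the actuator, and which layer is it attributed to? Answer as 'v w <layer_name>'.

3 2 escape

displacement = (0, 4) − (-3, 2) = (3, 2)
[0] explore_frontier off; wire := none
[1] return_home on (inhibit); wire := none
[2] escape on (suppress); wire := (3, 2)
[3] wander off; pass (3, 2)
output (3, 2) — from layer 2 (escape)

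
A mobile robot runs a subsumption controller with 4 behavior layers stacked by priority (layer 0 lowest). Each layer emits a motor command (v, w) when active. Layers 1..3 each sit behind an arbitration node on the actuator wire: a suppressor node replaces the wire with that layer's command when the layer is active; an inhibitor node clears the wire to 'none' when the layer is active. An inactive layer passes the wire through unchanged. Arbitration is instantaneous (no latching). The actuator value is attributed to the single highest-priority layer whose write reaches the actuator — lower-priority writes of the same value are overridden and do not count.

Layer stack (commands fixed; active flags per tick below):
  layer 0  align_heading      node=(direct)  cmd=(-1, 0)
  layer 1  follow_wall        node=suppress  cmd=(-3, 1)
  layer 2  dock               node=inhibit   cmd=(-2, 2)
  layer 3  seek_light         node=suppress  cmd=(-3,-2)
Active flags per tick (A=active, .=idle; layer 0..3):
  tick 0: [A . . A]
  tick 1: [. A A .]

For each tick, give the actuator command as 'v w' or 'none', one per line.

tick 0:
  [0] align_heading on; wire := (-1, 0)
  [1] follow_wall off; pass (-1, 0)
  [2] dock off; pass (-1, 0)
  [3] seek_light on (suppress); wire := (-3, -2)
  output (-3, -2)
tick 1:
  [0] align_heading off; wire := none
  [1] follow_wall on (suppress); wire := (-3, 1)
  [2] dock on (inhibit); wire := none
  [3] seek_light off; pass none
  output none

-3 -2
none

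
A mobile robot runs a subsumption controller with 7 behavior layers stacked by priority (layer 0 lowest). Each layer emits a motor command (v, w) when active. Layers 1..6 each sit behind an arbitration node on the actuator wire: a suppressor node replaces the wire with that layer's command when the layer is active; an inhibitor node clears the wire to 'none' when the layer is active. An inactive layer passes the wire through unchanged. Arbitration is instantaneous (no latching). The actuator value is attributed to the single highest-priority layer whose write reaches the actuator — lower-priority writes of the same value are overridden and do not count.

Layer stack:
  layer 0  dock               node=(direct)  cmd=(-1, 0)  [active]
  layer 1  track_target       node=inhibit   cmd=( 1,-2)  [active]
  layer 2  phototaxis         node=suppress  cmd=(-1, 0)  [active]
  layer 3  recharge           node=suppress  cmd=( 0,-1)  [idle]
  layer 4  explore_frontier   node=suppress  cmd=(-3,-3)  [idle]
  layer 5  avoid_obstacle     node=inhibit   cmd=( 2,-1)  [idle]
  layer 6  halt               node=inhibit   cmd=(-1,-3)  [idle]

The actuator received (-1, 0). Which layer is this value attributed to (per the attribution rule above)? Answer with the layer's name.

layer 0 (dock) active — direct: (-1, 0)
layer 1 (track_target) active — inhibits: none
layer 2 (phototaxis) active — suppresses: (-1, 0)
layer 3 (recharge) idle — unchanged: (-1, 0)
layer 4 (explore_frontier) idle — unchanged: (-1, 0)
layer 5 (avoid_obstacle) idle — unchanged: (-1, 0)
layer 6 (halt) idle — unchanged: (-1, 0)
→ actuator (-1, 0)
last writer: layer 2 = phototaxis

phototaxis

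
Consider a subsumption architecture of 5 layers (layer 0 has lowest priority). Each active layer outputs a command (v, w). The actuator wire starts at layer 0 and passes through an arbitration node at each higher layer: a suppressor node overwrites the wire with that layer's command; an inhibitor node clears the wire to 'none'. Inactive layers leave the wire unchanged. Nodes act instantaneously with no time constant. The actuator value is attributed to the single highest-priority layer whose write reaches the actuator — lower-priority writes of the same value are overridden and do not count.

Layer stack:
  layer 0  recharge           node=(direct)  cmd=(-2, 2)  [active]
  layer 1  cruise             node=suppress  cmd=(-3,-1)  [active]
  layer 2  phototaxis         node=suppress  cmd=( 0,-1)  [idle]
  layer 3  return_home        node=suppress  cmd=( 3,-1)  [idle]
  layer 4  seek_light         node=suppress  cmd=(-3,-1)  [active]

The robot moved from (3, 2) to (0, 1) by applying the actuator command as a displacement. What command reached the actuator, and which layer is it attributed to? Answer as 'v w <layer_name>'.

displacement = (0, 1) − (3, 2) = (-3, -1)
[0] recharge on; wire := (-2, 2)
[1] cruise on (suppress); wire := (-3, -1)
[2] phototaxis off; pass (-3, -1)
[3] return_home off; pass (-3, -1)
[4] seek_light on (suppress); wire := (-3, -1)
output (-3, -1) — from layer 4 (seek_light)

-3 -1 seek_light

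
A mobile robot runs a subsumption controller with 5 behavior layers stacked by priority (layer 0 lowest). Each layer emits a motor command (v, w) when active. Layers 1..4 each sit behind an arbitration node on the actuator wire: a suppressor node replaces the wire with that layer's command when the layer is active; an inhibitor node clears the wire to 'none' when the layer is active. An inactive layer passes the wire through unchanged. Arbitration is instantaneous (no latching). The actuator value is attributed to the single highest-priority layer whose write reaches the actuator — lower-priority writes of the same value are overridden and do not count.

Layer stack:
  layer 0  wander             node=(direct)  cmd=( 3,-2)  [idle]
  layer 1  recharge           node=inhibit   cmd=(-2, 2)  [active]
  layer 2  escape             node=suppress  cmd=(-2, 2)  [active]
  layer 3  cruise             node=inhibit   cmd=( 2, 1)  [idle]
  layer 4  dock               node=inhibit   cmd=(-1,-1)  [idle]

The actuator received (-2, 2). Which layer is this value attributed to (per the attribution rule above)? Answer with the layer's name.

layer 0 (wander) idle — none
layer 1 (recharge) active — inhibits: none
layer 2 (escape) active — suppresses: (-2, 2)
layer 3 (cruise) idle — unchanged: (-2, 2)
layer 4 (dock) idle — unchanged: (-2, 2)
→ actuator (-2, 2)
last writer: layer 2 = escape

escape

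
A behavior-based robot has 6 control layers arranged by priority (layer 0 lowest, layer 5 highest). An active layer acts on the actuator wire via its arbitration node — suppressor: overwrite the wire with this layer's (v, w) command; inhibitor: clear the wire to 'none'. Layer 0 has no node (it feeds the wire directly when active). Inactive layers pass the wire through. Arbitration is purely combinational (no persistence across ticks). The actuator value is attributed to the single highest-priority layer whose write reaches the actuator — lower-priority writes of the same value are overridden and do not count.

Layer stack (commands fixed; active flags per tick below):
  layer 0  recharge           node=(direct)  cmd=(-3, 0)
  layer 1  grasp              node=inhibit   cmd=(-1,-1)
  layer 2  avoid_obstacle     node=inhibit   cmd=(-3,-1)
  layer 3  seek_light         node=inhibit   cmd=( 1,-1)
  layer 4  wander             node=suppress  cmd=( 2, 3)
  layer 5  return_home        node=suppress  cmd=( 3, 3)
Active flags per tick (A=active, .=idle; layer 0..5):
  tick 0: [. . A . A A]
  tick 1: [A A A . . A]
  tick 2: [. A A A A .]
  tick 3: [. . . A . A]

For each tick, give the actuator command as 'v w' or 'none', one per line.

tick 0:
  [0] recharge off; wire := none
  [1] grasp off; pass none
  [2] avoid_obstacle on (inhibit); wire := none
  [3] seek_light off; pass none
  [4] wander on (suppress); wire := (2, 3)
  [5] return_home on (suppress); wire := (3, 3)
  output (3, 3)
tick 1:
  [0] recharge on; wire := (-3, 0)
  [1] grasp on (inhibit); wire := none
  [2] avoid_obstacle on (inhibit); wire := none
  [3] seek_light off; pass none
  [4] wander off; pass none
  [5] return_home on (suppress); wire := (3, 3)
  output (3, 3)
tick 2:
  [0] recharge off; wire := none
  [1] grasp on (inhibit); wire := none
  [2] avoid_obstacle on (inhibit); wire := none
  [3] seek_light on (inhibit); wire := none
  [4] wander on (suppress); wire := (2, 3)
  [5] return_home off; pass (2, 3)
  output (2, 3)
tick 3:
  [0] recharge off; wire := none
  [1] grasp off; pass none
  [2] avoid_obstacle off; pass none
  [3] seek_light on (inhibit); wire := none
  [4] wander off; pass none
  [5] return_home on (suppress); wire := (3, 3)
  output (3, 3)

3 3
3 3
2 3
3 3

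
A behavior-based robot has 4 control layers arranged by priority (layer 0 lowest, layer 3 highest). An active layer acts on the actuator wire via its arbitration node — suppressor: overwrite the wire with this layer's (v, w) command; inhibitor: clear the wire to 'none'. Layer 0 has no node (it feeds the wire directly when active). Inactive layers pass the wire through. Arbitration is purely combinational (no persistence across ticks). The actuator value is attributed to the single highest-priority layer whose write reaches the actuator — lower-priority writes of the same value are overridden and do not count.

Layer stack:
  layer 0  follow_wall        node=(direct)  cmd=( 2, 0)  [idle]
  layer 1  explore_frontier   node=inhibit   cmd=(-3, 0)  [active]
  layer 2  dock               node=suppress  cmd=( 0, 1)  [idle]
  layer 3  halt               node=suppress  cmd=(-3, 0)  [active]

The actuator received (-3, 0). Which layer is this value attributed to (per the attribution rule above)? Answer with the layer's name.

halt

[0] follow_wall off; wire := none
[1] explore_frontier on (inhibit); wire := none
[2] dock off; pass none
[3] halt on (suppress); wire := (-3, 0)
output (-3, 0)
last writer: layer 3 = halt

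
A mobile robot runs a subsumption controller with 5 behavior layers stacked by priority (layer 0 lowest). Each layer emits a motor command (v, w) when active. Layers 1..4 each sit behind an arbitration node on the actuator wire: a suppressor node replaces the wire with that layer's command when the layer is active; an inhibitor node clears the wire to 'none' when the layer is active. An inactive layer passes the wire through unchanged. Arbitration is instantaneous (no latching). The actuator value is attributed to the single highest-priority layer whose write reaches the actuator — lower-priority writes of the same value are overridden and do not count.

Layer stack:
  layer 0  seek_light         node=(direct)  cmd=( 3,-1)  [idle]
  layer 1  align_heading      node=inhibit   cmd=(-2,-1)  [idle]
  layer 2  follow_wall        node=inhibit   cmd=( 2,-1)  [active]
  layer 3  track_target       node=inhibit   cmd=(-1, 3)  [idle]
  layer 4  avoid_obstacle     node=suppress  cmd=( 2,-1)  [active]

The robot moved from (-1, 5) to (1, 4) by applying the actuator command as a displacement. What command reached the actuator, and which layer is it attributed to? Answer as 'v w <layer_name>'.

displacement = (1, 4) − (-1, 5) = (2, -1)
[0] seek_light off; wire := none
[1] align_heading off; pass none
[2] follow_wall on (inhibit); wire := none
[3] track_target off; pass none
[4] avoid_obstacle on (suppress); wire := (2, -1)
output (2, -1) — from layer 4 (avoid_obstacle)

2 -1 avoid_obstacle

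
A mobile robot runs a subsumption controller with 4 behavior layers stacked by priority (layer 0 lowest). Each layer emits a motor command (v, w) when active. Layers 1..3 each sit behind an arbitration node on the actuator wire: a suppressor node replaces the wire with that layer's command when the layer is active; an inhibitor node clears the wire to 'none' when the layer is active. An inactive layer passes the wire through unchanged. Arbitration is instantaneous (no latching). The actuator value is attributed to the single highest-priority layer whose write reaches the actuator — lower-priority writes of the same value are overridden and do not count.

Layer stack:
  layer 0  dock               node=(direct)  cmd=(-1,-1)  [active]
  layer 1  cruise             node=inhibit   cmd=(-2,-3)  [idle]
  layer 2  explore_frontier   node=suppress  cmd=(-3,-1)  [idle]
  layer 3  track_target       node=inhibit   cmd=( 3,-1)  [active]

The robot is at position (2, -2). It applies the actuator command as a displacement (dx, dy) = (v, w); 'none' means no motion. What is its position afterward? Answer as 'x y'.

L0 dock: active, feeds wire = (-1, -1)
L1 cruise: idle → wire stays (-1, -1)
L2 explore_frontier: idle → wire stays (-1, -1)
L3 track_target: active, inhibitor → wire = none
actuator = none
position: (2, -2) + none = (2, -2)

2 -2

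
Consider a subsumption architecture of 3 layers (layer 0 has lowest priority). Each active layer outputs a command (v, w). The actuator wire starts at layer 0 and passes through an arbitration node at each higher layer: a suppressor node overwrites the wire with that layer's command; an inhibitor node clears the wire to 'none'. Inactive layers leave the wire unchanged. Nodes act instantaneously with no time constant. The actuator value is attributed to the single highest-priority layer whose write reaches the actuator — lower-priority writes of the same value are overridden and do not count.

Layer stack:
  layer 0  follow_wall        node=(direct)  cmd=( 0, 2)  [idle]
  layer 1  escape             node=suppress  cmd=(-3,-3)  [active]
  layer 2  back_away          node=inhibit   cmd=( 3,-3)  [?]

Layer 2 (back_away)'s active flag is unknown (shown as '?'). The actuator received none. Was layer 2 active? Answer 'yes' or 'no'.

If layer 2 is active=yes:
  actuator would be none
If layer 2 is active=no:
  actuator would be (-3, -3)
Observed none, so layer 2 was active.

yes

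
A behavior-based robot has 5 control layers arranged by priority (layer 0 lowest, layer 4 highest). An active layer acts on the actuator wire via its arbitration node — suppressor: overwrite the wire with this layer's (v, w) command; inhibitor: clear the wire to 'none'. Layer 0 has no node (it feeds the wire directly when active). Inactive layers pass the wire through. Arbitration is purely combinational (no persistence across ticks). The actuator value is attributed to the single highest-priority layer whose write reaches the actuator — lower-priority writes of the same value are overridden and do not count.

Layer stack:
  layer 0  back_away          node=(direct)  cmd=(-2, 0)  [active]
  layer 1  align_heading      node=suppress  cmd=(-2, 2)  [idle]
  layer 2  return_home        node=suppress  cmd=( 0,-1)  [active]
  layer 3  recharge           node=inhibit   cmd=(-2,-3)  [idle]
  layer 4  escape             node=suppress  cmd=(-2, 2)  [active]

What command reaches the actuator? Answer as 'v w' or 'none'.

L0 back_away: active, feeds wire = (-2, 0)
L1 align_heading: idle → wire stays (-2, 0)
L2 return_home: active, suppressor → wire = (0, -1)
L3 recharge: idle → wire stays (0, -1)
L4 escape: active, suppressor → wire = (-2, 2)
actuator = (-2, 2)

-2 2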